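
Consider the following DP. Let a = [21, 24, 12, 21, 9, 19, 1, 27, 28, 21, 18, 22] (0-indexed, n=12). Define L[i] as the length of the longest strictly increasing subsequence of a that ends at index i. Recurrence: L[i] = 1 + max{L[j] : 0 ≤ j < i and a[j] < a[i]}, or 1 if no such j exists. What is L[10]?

   i    0    1    2    3    4    5    6    7    8    9   10   11
a[i]   21   24   12   21    9   19    1   27   28   21   18   22
L[i]    1    2    1    2    1    2    1    3    4    3    2    4

2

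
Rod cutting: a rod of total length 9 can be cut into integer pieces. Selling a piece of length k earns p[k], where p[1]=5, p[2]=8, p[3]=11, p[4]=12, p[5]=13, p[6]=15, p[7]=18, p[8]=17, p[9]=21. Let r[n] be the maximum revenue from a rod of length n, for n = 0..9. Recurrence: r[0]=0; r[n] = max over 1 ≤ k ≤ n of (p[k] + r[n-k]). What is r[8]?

   n    0    1    2    3    4    5    6    7    8    9
r[n]    0    5   10   15   20   25   30   35   40   45

40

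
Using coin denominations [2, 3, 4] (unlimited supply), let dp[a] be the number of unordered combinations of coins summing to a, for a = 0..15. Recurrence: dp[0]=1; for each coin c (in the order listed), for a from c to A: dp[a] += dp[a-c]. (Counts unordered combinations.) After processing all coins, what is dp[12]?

after  coin     0     1     2     3     4     5     6     7     8     9    10    11    12    13    14    15
          2     1     0     1     0     1     0     1     0     1     0     1     0     1     0     1     0
          3     1     0     1     1     1     1     2     1     2     2     2     2     3     2     3     3
          4     1     0     1     1     2     1     3     2     4     3     5     4     7     5     8     7

7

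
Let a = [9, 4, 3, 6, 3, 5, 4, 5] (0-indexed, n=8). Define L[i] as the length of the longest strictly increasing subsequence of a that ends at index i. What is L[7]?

   i    0    1    2    3    4    5    6    7
a[i]    9    4    3    6    3    5    4    5
L[i]    1    1    1    2    1    2    2    3

3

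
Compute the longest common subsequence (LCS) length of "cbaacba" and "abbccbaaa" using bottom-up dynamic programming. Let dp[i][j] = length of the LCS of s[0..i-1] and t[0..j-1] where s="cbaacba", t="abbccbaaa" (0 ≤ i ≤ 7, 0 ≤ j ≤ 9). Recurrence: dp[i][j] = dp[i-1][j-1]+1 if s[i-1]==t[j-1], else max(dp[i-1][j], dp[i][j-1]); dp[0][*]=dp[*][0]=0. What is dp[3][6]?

   ''  a  b  b  c  c  b  a  a  a
''  0  0  0  0  0  0  0  0  0  0
 c  0  0  0  0  1  1  1  1  1  1
 b  0  0  1  1  1  1  2  2  2  2
 a  0  1  1  1  1  1  2  3  3  3
 a  0  1  1  1  1  1  2  3  4  4
 c  0  1  1  1  2  2  2  3  4  4
 b  0  1  2  2  2  2  3  3  4  4
 a  0  1  2  2  2  2  3  4  4  5

2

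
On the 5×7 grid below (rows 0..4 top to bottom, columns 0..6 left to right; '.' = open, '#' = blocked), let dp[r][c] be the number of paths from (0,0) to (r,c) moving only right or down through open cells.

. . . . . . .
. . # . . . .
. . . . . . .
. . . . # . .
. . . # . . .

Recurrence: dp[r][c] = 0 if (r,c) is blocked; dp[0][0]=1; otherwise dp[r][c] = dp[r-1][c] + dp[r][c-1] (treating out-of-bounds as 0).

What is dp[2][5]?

r\c   0   1   2   3   4   5   6
  0   1   1   1   1   1   1   1
  1   1   2   0   1   2   3   4
  2   1   3   3   4   6   9  13
  3   1   4   7  11   0   9  22
  4   1   5  12   0   0   9  31

9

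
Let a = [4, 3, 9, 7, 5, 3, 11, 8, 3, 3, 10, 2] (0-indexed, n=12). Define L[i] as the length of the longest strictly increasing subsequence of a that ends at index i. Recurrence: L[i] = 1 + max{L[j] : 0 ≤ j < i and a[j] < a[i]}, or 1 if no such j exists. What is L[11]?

1

   i    0    1    2    3    4    5    6    7    8    9   10   11
a[i]    4    3    9    7    5    3   11    8    3    3   10    2
L[i]    1    1    2    2    2    1    3    3    1    1    4    1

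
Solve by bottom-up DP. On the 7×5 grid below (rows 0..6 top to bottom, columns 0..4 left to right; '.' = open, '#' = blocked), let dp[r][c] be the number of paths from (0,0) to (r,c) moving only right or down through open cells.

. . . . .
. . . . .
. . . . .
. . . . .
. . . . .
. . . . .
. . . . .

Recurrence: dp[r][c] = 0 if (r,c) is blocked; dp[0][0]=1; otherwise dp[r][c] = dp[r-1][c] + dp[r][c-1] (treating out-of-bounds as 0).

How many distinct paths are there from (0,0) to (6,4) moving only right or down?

r\c   0   1   2   3   4
  0   1   1   1   1   1
  1   1   2   3   4   5
  2   1   3   6  10  15
  3   1   4  10  20  35
  4   1   5  15  35  70
  5   1   6  21  56 126
  6   1   7  28  84 210

210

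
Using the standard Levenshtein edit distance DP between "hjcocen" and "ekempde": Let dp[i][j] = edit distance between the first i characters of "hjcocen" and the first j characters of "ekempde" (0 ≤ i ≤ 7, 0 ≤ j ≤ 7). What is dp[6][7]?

6

   ''  e  k  e  m  p  d  e
''  0  1  2  3  4  5  6  7
 h  1  1  2  3  4  5  6  7
 j  2  2  2  3  4  5  6  7
 c  3  3  3  3  4  5  6  7
 o  4  4  4  4  4  5  6  7
 c  5  5  5  5  5  5  6  7
 e  6  5  6  5  6  6  6  6
 n  7  6  6  6  6  7  7  7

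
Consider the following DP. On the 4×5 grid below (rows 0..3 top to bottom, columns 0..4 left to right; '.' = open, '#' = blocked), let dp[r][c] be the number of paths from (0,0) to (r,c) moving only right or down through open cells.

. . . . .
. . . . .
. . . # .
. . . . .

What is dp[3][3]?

r\c   0   1   2   3   4
  0   1   1   1   1   1
  1   1   2   3   4   5
  2   1   3   6   0   5
  3   1   4  10  10  15

10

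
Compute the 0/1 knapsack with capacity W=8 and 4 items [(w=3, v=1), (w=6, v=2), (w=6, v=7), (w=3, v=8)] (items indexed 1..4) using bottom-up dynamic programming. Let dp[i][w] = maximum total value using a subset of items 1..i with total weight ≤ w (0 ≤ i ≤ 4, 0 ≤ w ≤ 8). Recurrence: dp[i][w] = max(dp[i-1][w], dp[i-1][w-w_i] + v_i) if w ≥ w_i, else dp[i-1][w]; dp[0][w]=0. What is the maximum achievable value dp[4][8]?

i\w   0   1   2   3   4   5   6   7   8
  0   0   0   0   0   0   0   0   0   0
  1   0   0   0   1   1   1   1   1   1
  2   0   0   0   1   1   1   2   2   2
  3   0   0   0   1   1   1   7   7   7
  4   0   0   0   8   8   8   9   9   9

9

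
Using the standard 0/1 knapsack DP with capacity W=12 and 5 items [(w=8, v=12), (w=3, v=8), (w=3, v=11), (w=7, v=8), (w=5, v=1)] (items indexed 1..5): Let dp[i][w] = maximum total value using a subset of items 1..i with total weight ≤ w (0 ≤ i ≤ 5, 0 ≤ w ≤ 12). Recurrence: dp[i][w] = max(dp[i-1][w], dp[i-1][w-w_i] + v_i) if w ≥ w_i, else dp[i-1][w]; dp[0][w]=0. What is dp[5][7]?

i\w   0   1   2   3   4   5   6   7   8   9  10  11  12
  0   0   0   0   0   0   0   0   0   0   0   0   0   0
  1   0   0   0   0   0   0   0   0  12  12  12  12  12
  2   0   0   0   8   8   8   8   8  12  12  12  20  20
  3   0   0   0  11  11  11  19  19  19  19  19  23  23
  4   0   0   0  11  11  11  19  19  19  19  19  23  23
  5   0   0   0  11  11  11  19  19  19  19  19  23  23

19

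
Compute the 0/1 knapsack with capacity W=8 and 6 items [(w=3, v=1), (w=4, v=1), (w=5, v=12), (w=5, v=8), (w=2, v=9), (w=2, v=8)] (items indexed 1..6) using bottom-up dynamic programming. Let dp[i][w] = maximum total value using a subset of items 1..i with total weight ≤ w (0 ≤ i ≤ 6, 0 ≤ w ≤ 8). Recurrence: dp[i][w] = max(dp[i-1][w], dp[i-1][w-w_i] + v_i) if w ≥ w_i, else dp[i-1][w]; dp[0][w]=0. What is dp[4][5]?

12

i\w   0   1   2   3   4   5   6   7   8
  0   0   0   0   0   0   0   0   0   0
  1   0   0   0   1   1   1   1   1   1
  2   0   0   0   1   1   1   1   2   2
  3   0   0   0   1   1  12  12  12  13
  4   0   0   0   1   1  12  12  12  13
  5   0   0   9   9   9  12  12  21  21
  6   0   0   9   9  17  17  17  21  21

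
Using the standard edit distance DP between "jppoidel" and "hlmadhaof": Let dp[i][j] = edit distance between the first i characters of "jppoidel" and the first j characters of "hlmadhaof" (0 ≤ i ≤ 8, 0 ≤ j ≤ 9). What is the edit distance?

9

   ''  h  l  m  a  d  h  a  o  f
''  0  1  2  3  4  5  6  7  8  9
 j  1  1  2  3  4  5  6  7  8  9
 p  2  2  2  3  4  5  6  7  8  9
 p  3  3  3  3  4  5  6  7  8  9
 o  4  4  4  4  4  5  6  7  7  8
 i  5  5  5  5  5  5  6  7  8  8
 d  6  6  6  6  6  5  6  7  8  9
 e  7  7  7  7  7  6  6  7  8  9
 l  8  8  7  8  8  7  7  7  8  9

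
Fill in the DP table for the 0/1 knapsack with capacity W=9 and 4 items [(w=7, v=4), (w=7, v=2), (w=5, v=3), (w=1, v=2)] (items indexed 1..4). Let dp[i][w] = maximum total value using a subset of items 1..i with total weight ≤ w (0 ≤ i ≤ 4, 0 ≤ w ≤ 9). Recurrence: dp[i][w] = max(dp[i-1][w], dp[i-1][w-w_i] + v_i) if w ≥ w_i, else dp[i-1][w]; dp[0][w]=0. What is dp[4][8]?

6

i\w   0   1   2   3   4   5   6   7   8   9
  0   0   0   0   0   0   0   0   0   0   0
  1   0   0   0   0   0   0   0   4   4   4
  2   0   0   0   0   0   0   0   4   4   4
  3   0   0   0   0   0   3   3   4   4   4
  4   0   2   2   2   2   3   5   5   6   6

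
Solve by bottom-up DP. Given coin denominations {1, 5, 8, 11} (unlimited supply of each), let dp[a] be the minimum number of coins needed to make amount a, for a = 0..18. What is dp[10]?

 a  0  1  2  3  4  5  6  7  8  9 10 11 12 13 14 15 16 17 18
dp  0  1  2  3  4  1  2  3  1  2  2  1  2  2  3  3  2  3  3

2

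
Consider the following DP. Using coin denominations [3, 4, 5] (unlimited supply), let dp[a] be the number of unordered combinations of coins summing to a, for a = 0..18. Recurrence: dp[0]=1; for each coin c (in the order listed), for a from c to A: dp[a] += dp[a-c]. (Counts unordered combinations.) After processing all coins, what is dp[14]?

after  coin     0     1     2     3     4     5     6     7     8     9    10    11    12    13    14    15    16    17    18
          3     1     0     0     1     0     0     1     0     0     1     0     0     1     0     0     1     0     0     1
          4     1     0     0     1     1     0     1     1     1     1     1     1     2     1     1     2     2     1     2
          5     1     0     0     1     1     1     1     1     2     2     2     2     3     3     3     4     4     4     5

3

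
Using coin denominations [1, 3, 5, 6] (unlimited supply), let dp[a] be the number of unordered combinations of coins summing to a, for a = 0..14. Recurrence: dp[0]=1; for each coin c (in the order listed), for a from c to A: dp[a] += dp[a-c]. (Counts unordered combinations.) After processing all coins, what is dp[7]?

5

after  coin     0     1     2     3     4     5     6     7     8     9    10    11    12    13    14
          1     1     1     1     1     1     1     1     1     1     1     1     1     1     1     1
          3     1     1     1     2     2     2     3     3     3     4     4     4     5     5     5
          5     1     1     1     2     2     3     4     4     5     6     7     8     9    10    11
          6     1     1     1     2     2     3     5     5     6     8     9    11    14    15    17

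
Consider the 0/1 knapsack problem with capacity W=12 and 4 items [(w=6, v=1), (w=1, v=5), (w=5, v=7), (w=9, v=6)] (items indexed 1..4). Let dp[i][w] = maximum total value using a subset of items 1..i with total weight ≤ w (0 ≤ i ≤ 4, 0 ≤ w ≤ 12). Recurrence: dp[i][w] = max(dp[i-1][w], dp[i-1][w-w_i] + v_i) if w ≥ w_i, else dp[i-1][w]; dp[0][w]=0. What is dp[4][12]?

i\w   0   1   2   3   4   5   6   7   8   9  10  11  12
  0   0   0   0   0   0   0   0   0   0   0   0   0   0
  1   0   0   0   0   0   0   1   1   1   1   1   1   1
  2   0   5   5   5   5   5   5   6   6   6   6   6   6
  3   0   5   5   5   5   7  12  12  12  12  12  12  13
  4   0   5   5   5   5   7  12  12  12  12  12  12  13

13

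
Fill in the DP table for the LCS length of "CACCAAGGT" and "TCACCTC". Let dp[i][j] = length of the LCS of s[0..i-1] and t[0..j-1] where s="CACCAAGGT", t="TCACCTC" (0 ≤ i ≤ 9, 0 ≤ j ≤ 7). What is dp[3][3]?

   ''  T  C  A  C  C  T  C
''  0  0  0  0  0  0  0  0
 C  0  0  1  1  1  1  1  1
 A  0  0  1  2  2  2  2  2
 C  0  0  1  2  3  3  3  3
 C  0  0  1  2  3  4  4  4
 A  0  0  1  2  3  4  4  4
 A  0  0  1  2  3  4  4  4
 G  0  0  1  2  3  4  4  4
 G  0  0  1  2  3  4  4  4
 T  0  1  1  2  3  4  5  5

2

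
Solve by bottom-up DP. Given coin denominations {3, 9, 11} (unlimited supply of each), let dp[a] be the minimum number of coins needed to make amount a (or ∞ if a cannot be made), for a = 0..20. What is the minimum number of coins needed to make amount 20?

2

 a  0  1  2  3  4  5  6  7  8  9 10 11 12 13 14 15 16 17 18 19 20
dp  0  -  -  1  -  -  2  -  -  1  -  1  2  -  2  3  -  3  2  -  2
(- denotes ∞ / unreachable)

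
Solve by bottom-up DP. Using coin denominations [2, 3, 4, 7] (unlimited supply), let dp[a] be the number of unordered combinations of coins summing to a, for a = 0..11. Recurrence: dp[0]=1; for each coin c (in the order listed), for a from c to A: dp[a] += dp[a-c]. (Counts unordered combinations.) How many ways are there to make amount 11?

6

after  coin     0     1     2     3     4     5     6     7     8     9    10    11
          2     1     0     1     0     1     0     1     0     1     0     1     0
          3     1     0     1     1     1     1     2     1     2     2     2     2
          4     1     0     1     1     2     1     3     2     4     3     5     4
          7     1     0     1     1     2     1     3     3     4     4     6     6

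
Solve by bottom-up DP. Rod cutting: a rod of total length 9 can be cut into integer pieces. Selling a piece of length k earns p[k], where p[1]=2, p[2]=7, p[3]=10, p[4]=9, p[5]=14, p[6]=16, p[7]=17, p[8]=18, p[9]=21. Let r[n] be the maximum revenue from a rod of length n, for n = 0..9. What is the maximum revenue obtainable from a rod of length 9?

   n    0    1    2    3    4    5    6    7    8    9
r[n]    0    2    7   10   14   17   21   24   28   31

31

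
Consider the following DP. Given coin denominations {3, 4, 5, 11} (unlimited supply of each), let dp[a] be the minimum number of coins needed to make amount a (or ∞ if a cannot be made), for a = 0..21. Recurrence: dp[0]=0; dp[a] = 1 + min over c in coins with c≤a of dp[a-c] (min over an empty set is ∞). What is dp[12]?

 a  0  1  2  3  4  5  6  7  8  9 10 11 12 13 14 15 16 17 18 19 20 21
dp  0  -  -  1  1  1  2  2  2  2  2  1  3  3  2  2  2  3  3  3  3  3
(- denotes ∞ / unreachable)

3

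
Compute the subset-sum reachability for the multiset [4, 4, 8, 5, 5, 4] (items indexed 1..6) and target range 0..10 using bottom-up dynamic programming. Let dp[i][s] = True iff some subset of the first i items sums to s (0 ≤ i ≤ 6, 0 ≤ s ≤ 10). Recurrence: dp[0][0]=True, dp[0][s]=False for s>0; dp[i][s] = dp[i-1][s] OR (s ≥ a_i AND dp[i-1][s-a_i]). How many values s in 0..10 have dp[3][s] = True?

3

i\s   0   1   2   3   4   5   6   7   8   9  10
  0   T   F   F   F   F   F   F   F   F   F   F
  1   T   F   F   F   T   F   F   F   F   F   F
  2   T   F   F   F   T   F   F   F   T   F   F
  3   T   F   F   F   T   F   F   F   T   F   F
  4   T   F   F   F   T   T   F   F   T   T   F
  5   T   F   F   F   T   T   F   F   T   T   T
  6   T   F   F   F   T   T   F   F   T   T   T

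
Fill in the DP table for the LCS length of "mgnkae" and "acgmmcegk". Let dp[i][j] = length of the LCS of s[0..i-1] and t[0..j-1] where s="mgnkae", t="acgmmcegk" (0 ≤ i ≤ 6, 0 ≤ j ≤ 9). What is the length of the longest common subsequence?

   ''  a  c  g  m  m  c  e  g  k
''  0  0  0  0  0  0  0  0  0  0
 m  0  0  0  0  1  1  1  1  1  1
 g  0  0  0  1  1  1  1  1  2  2
 n  0  0  0  1  1  1  1  1  2  2
 k  0  0  0  1  1  1  1  1  2  3
 a  0  1  1  1  1  1  1  1  2  3
 e  0  1  1  1  1  1  1  2  2  3

3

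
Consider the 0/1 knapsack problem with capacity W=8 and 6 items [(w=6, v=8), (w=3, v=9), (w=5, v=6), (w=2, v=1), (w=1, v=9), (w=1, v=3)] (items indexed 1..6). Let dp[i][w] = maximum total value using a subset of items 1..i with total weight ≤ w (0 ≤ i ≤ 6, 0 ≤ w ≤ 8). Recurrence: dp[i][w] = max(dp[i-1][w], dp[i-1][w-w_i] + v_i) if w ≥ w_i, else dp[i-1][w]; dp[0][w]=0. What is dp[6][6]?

21

i\w   0   1   2   3   4   5   6   7   8
  0   0   0   0   0   0   0   0   0   0
  1   0   0   0   0   0   0   8   8   8
  2   0   0   0   9   9   9   9   9   9
  3   0   0   0   9   9   9   9   9  15
  4   0   0   1   9   9  10  10  10  15
  5   0   9   9  10  18  18  19  19  19
  6   0   9  12  12  18  21  21  22  22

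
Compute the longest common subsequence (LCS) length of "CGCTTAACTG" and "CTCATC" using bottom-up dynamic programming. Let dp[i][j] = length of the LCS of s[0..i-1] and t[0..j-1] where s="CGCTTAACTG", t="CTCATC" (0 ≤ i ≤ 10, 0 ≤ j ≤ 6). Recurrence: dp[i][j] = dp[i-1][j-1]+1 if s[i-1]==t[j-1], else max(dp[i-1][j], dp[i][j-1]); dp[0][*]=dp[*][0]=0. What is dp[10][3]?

   ''  C  T  C  A  T  C
''  0  0  0  0  0  0  0
 C  0  1  1  1  1  1  1
 G  0  1  1  1  1  1  1
 C  0  1  1  2  2  2  2
 T  0  1  2  2  2  3  3
 T  0  1  2  2  2  3  3
 A  0  1  2  2  3  3  3
 A  0  1  2  2  3  3  3
 C  0  1  2  3  3  3  4
 T  0  1  2  3  3  4  4
 G  0  1  2  3  3  4  4

3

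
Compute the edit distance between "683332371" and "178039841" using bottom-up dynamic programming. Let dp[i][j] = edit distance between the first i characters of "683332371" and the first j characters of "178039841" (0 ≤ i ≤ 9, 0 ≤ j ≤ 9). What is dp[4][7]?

   ''  1  7  8  0  3  9  8  4  1
''  0  1  2  3  4  5  6  7  8  9
 6  1  1  2  3  4  5  6  7  8  9
 8  2  2  2  2  3  4  5  6  7  8
 3  3  3  3  3  3  3  4  5  6  7
 3  4  4  4  4  4  3  4  5  6  7
 3  5  5  5  5  5  4  4  5  6  7
 2  6  6  6  6  6  5  5  5  6  7
 3  7  7  7  7  7  6  6  6  6  7
 7  8  8  7  8  8  7  7  7  7  7
 1  9  8  8  8  9  8  8  8  8  7

5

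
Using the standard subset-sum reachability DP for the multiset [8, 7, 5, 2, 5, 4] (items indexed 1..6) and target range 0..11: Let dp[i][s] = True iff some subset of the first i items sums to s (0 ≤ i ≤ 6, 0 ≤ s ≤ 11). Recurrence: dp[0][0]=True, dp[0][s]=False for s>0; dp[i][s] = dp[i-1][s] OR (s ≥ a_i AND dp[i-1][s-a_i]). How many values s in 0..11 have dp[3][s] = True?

i\s   0   1   2   3   4   5   6   7   8   9  10  11
  0   T   F   F   F   F   F   F   F   F   F   F   F
  1   T   F   F   F   F   F   F   F   T   F   F   F
  2   T   F   F   F   F   F   F   T   T   F   F   F
  3   T   F   F   F   F   T   F   T   T   F   F   F
  4   T   F   T   F   F   T   F   T   T   T   T   F
  5   T   F   T   F   F   T   F   T   T   T   T   F
  6   T   F   T   F   T   T   T   T   T   T   T   T

4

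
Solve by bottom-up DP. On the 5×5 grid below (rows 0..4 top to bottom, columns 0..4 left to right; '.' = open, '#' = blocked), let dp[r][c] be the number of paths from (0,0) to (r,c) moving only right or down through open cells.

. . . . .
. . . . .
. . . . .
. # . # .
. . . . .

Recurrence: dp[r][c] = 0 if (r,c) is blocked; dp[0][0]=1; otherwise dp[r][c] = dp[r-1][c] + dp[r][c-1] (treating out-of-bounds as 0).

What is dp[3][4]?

15

r\c   0   1   2   3   4
  0   1   1   1   1   1
  1   1   2   3   4   5
  2   1   3   6  10  15
  3   1   0   6   0  15
  4   1   1   7   7  22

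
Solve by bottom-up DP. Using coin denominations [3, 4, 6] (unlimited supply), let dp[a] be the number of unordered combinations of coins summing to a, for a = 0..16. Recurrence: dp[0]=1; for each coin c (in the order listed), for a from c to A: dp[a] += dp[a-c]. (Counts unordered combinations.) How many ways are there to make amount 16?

4

after  coin     0     1     2     3     4     5     6     7     8     9    10    11    12    13    14    15    16
          3     1     0     0     1     0     0     1     0     0     1     0     0     1     0     0     1     0
          4     1     0     0     1     1     0     1     1     1     1     1     1     2     1     1     2     2
          6     1     0     0     1     1     0     2     1     1     2     2     1     4     2     2     4     4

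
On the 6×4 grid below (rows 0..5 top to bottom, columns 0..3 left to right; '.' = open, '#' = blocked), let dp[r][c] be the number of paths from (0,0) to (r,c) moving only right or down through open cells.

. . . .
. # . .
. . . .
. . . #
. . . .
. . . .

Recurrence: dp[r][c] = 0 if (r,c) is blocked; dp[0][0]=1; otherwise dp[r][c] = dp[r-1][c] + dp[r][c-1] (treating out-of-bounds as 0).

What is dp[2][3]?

4

r\c   0   1   2   3
  0   1   1   1   1
  1   1   0   1   2
  2   1   1   2   4
  3   1   2   4   0
  4   1   3   7   7
  5   1   4  11  18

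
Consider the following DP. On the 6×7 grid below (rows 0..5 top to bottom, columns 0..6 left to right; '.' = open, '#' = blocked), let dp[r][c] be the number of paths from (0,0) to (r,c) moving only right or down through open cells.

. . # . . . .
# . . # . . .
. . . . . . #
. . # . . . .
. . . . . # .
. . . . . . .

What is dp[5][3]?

r\c   0   1   2   3   4   5   6
  0   1   1   0   0   0   0   0
  1   0   1   1   0   0   0   0
  2   0   1   2   2   2   2   0
  3   0   1   0   2   4   6   6
  4   0   1   1   3   7   0   6
  5   0   1   2   5  12  12  18

5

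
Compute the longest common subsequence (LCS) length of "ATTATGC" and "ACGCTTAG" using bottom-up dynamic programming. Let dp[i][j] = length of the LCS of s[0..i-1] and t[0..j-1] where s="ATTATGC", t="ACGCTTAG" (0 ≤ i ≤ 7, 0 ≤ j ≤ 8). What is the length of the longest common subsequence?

5

   ''  A  C  G  C  T  T  A  G
''  0  0  0  0  0  0  0  0  0
 A  0  1  1  1  1  1  1  1  1
 T  0  1  1  1  1  2  2  2  2
 T  0  1  1  1  1  2  3  3  3
 A  0  1  1  1  1  2  3  4  4
 T  0  1  1  1  1  2  3  4  4
 G  0  1  1  2  2  2  3  4  5
 C  0  1  2  2  3  3  3  4  5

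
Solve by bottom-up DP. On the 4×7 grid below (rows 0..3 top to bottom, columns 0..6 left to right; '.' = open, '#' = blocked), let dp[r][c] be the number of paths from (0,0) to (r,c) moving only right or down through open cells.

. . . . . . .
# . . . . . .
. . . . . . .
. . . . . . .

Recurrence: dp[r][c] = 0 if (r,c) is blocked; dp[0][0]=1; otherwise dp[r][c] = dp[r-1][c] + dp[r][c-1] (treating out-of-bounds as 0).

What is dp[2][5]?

r\c   0   1   2   3   4   5   6
  0   1   1   1   1   1   1   1
  1   0   1   2   3   4   5   6
  2   0   1   3   6  10  15  21
  3   0   1   4  10  20  35  56

15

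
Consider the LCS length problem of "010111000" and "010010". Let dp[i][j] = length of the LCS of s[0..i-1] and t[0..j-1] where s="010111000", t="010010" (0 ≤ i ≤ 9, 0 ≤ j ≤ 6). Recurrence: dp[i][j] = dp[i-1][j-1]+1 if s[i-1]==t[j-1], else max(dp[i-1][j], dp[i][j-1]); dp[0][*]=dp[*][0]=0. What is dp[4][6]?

4

   ''  0  1  0  0  1  0
''  0  0  0  0  0  0  0
 0  0  1  1  1  1  1  1
 1  0  1  2  2  2  2  2
 0  0  1  2  3  3  3  3
 1  0  1  2  3  3  4  4
 1  0  1  2  3  3  4  4
 1  0  1  2  3  3  4  4
 0  0  1  2  3  4  4  5
 0  0  1  2  3  4  4  5
 0  0  1  2  3  4  4  5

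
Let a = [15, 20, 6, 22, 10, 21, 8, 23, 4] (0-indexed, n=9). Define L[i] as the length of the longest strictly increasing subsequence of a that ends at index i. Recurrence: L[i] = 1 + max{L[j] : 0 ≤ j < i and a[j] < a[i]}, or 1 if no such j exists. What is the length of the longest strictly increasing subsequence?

   i    0    1    2    3    4    5    6    7    8
a[i]   15   20    6   22   10   21    8   23    4
L[i]    1    2    1    3    2    3    2    4    1

4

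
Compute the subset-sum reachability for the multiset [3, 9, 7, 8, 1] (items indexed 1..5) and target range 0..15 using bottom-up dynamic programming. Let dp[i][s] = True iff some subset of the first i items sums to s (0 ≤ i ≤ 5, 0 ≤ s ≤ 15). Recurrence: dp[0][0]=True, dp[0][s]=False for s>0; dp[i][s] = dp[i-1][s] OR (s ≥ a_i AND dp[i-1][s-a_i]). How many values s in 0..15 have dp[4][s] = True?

i\s   0   1   2   3   4   5   6   7   8   9  10  11  12  13  14  15
  0   T   F   F   F   F   F   F   F   F   F   F   F   F   F   F   F
  1   T   F   F   T   F   F   F   F   F   F   F   F   F   F   F   F
  2   T   F   F   T   F   F   F   F   F   T   F   F   T   F   F   F
  3   T   F   F   T   F   F   F   T   F   T   T   F   T   F   F   F
  4   T   F   F   T   F   F   F   T   T   T   T   T   T   F   F   T
  5   T   T   F   T   T   F   F   T   T   T   T   T   T   T   F   T

9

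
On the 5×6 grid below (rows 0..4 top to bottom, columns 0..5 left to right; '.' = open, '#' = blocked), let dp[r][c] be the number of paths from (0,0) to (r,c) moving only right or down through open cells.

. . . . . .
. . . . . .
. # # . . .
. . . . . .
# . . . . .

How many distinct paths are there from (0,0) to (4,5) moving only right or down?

50

r\c   0   1   2   3   4   5
  0   1   1   1   1   1   1
  1   1   2   3   4   5   6
  2   1   0   0   4   9  15
  3   1   1   1   5  14  29
  4   0   1   2   7  21  50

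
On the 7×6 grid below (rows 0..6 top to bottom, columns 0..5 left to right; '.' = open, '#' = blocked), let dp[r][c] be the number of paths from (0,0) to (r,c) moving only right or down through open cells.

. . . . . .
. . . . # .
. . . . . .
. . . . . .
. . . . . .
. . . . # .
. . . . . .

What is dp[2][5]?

r\c   0   1   2   3   4   5
  0   1   1   1   1   1   1
  1   1   2   3   4   0   1
  2   1   3   6  10  10  11
  3   1   4  10  20  30  41
  4   1   5  15  35  65 106
  5   1   6  21  56   0 106
  6   1   7  28  84  84 190

11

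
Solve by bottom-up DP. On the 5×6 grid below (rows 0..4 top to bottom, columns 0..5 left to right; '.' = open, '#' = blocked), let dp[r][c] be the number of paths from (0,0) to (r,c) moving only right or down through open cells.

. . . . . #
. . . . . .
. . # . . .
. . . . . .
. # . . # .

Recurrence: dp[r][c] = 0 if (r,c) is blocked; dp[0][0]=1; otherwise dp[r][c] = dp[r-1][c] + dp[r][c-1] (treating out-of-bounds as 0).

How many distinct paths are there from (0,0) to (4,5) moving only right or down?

r\c   0   1   2   3   4   5
  0   1   1   1   1   1   0
  1   1   2   3   4   5   5
  2   1   3   0   4   9  14
  3   1   4   4   8  17  31
  4   1   0   4  12   0  31

31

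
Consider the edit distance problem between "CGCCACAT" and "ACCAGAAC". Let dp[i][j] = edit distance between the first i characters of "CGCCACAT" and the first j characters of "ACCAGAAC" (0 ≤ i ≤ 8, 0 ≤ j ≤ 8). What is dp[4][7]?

5

   ''  A  C  C  A  G  A  A  C
''  0  1  2  3  4  5  6  7  8
 C  1  1  1  2  3  4  5  6  7
 G  2  2  2  2  3  3  4  5  6
 C  3  3  2  2  3  4  4  5  5
 C  4  4  3  2  3  4  5  5  5
 A  5  4  4  3  2  3  4  5  6
 C  6  5  4  4  3  3  4  5  5
 A  7  6  5  5  4  4  3  4  5
 T  8  7  6  6  5  5  4  4  5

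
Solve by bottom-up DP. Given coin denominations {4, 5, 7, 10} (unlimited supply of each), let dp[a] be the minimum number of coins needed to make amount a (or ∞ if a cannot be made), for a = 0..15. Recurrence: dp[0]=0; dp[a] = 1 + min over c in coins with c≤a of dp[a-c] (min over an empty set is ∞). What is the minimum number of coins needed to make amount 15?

 a  0  1  2  3  4  5  6  7  8  9 10 11 12 13 14 15
dp  0  -  -  -  1  1  -  1  2  2  1  2  2  3  2  2
(- denotes ∞ / unreachable)

2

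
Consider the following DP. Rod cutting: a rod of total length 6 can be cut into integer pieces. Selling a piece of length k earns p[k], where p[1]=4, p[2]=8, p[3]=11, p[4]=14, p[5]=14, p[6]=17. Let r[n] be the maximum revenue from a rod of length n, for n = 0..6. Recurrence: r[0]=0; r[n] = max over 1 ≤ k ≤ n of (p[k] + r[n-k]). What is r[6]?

   n    0    1    2    3    4    5    6
r[n]    0    4    8   12   16   20   24

24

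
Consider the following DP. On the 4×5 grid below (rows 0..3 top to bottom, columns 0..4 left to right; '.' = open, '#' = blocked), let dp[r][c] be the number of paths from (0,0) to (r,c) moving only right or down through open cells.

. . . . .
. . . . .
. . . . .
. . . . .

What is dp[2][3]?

r\c   0   1   2   3   4
  0   1   1   1   1   1
  1   1   2   3   4   5
  2   1   3   6  10  15
  3   1   4  10  20  35

10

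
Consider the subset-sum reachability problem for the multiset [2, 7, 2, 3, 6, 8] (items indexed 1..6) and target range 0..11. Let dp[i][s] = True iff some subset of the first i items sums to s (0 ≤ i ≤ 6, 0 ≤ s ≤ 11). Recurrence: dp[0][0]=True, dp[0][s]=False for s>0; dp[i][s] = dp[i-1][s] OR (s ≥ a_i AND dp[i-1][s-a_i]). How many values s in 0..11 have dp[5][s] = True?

11

i\s   0   1   2   3   4   5   6   7   8   9  10  11
  0   T   F   F   F   F   F   F   F   F   F   F   F
  1   T   F   T   F   F   F   F   F   F   F   F   F
  2   T   F   T   F   F   F   F   T   F   T   F   F
  3   T   F   T   F   T   F   F   T   F   T   F   T
  4   T   F   T   T   T   T   F   T   F   T   T   T
  5   T   F   T   T   T   T   T   T   T   T   T   T
  6   T   F   T   T   T   T   T   T   T   T   T   T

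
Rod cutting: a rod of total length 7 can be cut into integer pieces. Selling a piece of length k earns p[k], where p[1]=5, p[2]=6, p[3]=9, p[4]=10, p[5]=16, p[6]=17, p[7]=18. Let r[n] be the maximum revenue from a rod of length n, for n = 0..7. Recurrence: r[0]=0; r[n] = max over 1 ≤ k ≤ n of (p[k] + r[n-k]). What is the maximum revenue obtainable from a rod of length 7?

35

   n    0    1    2    3    4    5    6    7
r[n]    0    5   10   15   20   25   30   35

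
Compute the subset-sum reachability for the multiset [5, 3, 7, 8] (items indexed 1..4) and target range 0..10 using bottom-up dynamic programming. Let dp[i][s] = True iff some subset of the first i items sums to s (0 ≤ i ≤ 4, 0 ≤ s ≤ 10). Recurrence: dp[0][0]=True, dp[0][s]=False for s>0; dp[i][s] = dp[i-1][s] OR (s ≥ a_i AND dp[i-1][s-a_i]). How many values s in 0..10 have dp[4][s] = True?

i\s   0   1   2   3   4   5   6   7   8   9  10
  0   T   F   F   F   F   F   F   F   F   F   F
  1   T   F   F   F   F   T   F   F   F   F   F
  2   T   F   F   T   F   T   F   F   T   F   F
  3   T   F   F   T   F   T   F   T   T   F   T
  4   T   F   F   T   F   T   F   T   T   F   T

6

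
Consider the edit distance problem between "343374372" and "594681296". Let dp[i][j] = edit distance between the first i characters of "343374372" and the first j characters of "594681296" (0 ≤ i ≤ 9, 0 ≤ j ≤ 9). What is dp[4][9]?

8

   ''  5  9  4  6  8  1  2  9  6
''  0  1  2  3  4  5  6  7  8  9
 3  1  1  2  3  4  5  6  7  8  9
 4  2  2  2  2  3  4  5  6  7  8
 3  3  3  3  3  3  4  5  6  7  8
 3  4  4  4  4  4  4  5  6  7  8
 7  5  5  5  5  5  5  5  6  7  8
 4  6  6  6  5  6  6  6  6  7  8
 3  7  7  7  6  6  7  7  7  7  8
 7  8  8  8  7  7  7  8  8  8  8
 2  9  9  9  8  8  8  8  8  9  9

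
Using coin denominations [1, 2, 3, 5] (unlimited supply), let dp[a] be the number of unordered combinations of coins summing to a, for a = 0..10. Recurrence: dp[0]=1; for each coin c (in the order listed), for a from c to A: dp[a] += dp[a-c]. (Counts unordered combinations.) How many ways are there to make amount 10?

20

after  coin     0     1     2     3     4     5     6     7     8     9    10
          1     1     1     1     1     1     1     1     1     1     1     1
          2     1     1     2     2     3     3     4     4     5     5     6
          3     1     1     2     3     4     5     7     8    10    12    14
          5     1     1     2     3     4     6     8    10    13    16    20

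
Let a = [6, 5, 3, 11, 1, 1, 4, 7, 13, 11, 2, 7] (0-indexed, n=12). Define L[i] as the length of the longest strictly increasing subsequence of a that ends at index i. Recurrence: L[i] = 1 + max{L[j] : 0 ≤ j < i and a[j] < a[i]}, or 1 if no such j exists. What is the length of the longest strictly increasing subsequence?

   i    0    1    2    3    4    5    6    7    8    9   10   11
a[i]    6    5    3   11    1    1    4    7   13   11    2    7
L[i]    1    1    1    2    1    1    2    3    4    4    2    3

4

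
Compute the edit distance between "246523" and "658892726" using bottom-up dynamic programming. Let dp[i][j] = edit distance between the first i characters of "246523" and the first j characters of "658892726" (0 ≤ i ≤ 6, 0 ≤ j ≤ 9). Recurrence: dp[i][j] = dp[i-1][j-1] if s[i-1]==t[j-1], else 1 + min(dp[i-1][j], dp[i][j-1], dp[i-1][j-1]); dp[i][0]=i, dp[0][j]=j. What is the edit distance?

8

   ''  6  5  8  8  9  2  7  2  6
''  0  1  2  3  4  5  6  7  8  9
 2  1  1  2  3  4  5  5  6  7  8
 4  2  2  2  3  4  5  6  6  7  8
 6  3  2  3  3  4  5  6  7  7  7
 5  4  3  2  3  4  5  6  7  8  8
 2  5  4  3  3  4  5  5  6  7  8
 3  6  5  4  4  4  5  6  6  7  8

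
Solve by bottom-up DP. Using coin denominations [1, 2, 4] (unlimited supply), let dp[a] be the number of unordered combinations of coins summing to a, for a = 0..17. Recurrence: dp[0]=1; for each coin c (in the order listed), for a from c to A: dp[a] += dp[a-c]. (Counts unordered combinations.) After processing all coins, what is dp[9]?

9

after  coin     0     1     2     3     4     5     6     7     8     9    10    11    12    13    14    15    16    17
          1     1     1     1     1     1     1     1     1     1     1     1     1     1     1     1     1     1     1
          2     1     1     2     2     3     3     4     4     5     5     6     6     7     7     8     8     9     9
          4     1     1     2     2     4     4     6     6     9     9    12    12    16    16    20    20    25    25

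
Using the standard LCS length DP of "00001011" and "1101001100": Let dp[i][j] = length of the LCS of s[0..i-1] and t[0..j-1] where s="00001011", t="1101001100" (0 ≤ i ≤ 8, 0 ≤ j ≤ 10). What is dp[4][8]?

3

   ''  1  1  0  1  0  0  1  1  0  0
''  0  0  0  0  0  0  0  0  0  0  0
 0  0  0  0  1  1  1  1  1  1  1  1
 0  0  0  0  1  1  2  2  2  2  2  2
 0  0  0  0  1  1  2  3  3  3  3  3
 0  0  0  0  1  1  2  3  3  3  4  4
 1  0  1  1  1  2  2  3  4  4  4  4
 0  0  1  1  2  2  3  3  4  4  5  5
 1  0  1  2  2  3  3  3  4  5  5  5
 1  0  1  2  2  3  3  3  4  5  5  5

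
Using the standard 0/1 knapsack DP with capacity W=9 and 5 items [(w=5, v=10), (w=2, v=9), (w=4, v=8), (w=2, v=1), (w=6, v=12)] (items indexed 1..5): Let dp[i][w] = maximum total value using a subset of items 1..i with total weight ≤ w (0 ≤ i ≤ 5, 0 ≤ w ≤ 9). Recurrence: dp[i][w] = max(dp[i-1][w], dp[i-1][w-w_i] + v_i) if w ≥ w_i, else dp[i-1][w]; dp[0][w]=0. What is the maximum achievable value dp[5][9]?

i\w   0   1   2   3   4   5   6   7   8   9
  0   0   0   0   0   0   0   0   0   0   0
  1   0   0   0   0   0  10  10  10  10  10
  2   0   0   9   9   9  10  10  19  19  19
  3   0   0   9   9   9  10  17  19  19  19
  4   0   0   9   9  10  10  17  19  19  20
  5   0   0   9   9  10  10  17  19  21  21

21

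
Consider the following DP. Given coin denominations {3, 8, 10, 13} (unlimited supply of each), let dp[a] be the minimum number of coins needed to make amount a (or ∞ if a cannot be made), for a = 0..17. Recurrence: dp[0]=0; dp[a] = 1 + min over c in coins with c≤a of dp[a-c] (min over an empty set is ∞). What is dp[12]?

4

 a  0  1  2  3  4  5  6  7  8  9 10 11 12 13 14 15 16 17
dp  0  -  -  1  -  -  2  -  1  3  1  2  4  1  3  5  2  4
(- denotes ∞ / unreachable)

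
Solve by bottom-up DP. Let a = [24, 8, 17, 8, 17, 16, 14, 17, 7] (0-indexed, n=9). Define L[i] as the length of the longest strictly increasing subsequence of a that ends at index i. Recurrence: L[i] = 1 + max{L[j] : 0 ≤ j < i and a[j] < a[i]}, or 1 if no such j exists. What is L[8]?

1

   i    0    1    2    3    4    5    6    7    8
a[i]   24    8   17    8   17   16   14   17    7
L[i]    1    1    2    1    2    2    2    3    1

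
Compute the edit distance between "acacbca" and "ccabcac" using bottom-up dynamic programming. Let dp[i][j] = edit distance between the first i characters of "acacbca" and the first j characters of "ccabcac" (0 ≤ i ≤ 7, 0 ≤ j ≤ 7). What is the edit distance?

   ''  c  c  a  b  c  a  c
''  0  1  2  3  4  5  6  7
 a  1  1  2  2  3  4  5  6
 c  2  1  1  2  3  3  4  5
 a  3  2  2  1  2  3  3  4
 c  4  3  2  2  2  2  3  3
 b  5  4  3  3  2  3  3  4
 c  6  5  4  4  3  2  3  3
 a  7  6  5  4  4  3  2  3

3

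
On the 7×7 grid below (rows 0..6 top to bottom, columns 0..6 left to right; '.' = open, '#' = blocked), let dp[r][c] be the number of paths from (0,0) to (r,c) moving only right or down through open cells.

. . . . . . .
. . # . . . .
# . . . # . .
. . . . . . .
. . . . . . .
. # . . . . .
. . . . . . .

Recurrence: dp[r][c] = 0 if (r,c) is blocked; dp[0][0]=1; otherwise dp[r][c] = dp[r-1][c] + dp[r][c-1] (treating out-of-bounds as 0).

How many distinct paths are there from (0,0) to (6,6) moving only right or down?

249

r\c   0   1   2   3   4   5   6
  0   1   1   1   1   1   1   1
  1   1   2   0   1   2   3   4
  2   0   2   2   3   0   3   7
  3   0   2   4   7   7  10  17
  4   0   2   6  13  20  30  47
  5   0   0   6  19  39  69 116
  6   0   0   6  25  64 133 249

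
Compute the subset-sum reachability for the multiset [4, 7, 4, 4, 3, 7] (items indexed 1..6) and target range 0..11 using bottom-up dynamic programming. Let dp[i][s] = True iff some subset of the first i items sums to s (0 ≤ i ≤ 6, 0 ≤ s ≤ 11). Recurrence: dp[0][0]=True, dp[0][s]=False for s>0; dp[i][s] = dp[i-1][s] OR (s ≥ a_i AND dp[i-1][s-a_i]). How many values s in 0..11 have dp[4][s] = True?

5

i\s   0   1   2   3   4   5   6   7   8   9  10  11
  0   T   F   F   F   F   F   F   F   F   F   F   F
  1   T   F   F   F   T   F   F   F   F   F   F   F
  2   T   F   F   F   T   F   F   T   F   F   F   T
  3   T   F   F   F   T   F   F   T   T   F   F   T
  4   T   F   F   F   T   F   F   T   T   F   F   T
  5   T   F   F   T   T   F   F   T   T   F   T   T
  6   T   F   F   T   T   F   F   T   T   F   T   T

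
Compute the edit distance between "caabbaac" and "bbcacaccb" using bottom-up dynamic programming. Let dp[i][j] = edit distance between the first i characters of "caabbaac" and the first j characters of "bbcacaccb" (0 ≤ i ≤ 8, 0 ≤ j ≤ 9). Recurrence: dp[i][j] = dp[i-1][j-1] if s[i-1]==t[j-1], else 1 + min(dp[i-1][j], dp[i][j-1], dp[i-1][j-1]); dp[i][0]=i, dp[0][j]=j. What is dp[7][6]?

5

   ''  b  b  c  a  c  a  c  c  b
''  0  1  2  3  4  5  6  7  8  9
 c  1  1  2  2  3  4  5  6  7  8
 a  2  2  2  3  2  3  4  5  6  7
 a  3  3  3  3  3  3  3  4  5  6
 b  4  3  3  4  4  4  4  4  5  5
 b  5  4  3  4  5  5  5  5  5  5
 a  6  5  4  4  4  5  5  6  6  6
 a  7  6  5  5  4  5  5  6  7  7
 c  8  7  6  5  5  4  5  5  6  7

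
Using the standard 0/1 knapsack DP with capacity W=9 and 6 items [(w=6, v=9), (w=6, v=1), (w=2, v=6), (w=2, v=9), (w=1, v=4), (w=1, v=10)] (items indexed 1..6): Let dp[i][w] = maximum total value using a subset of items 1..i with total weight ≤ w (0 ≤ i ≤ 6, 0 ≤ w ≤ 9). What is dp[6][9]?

i\w   0   1   2   3   4   5   6   7   8   9
  0   0   0   0   0   0   0   0   0   0   0
  1   0   0   0   0   0   0   9   9   9   9
  2   0   0   0   0   0   0   9   9   9   9
  3   0   0   6   6   6   6   9   9  15  15
  4   0   0   9   9  15  15  15  15  18  18
  5   0   4   9  13  15  19  19  19  19  22
  6   0  10  14  19  23  25  29  29  29  29

29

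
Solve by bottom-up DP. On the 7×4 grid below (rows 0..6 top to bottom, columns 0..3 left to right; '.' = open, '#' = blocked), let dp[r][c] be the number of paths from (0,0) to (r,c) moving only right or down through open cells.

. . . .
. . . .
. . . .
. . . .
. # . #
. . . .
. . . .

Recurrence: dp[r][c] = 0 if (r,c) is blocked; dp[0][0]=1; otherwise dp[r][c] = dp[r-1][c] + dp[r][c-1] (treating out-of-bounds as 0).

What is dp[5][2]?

11

r\c   0   1   2   3
  0   1   1   1   1
  1   1   2   3   4
  2   1   3   6  10
  3   1   4  10  20
  4   1   0  10   0
  5   1   1  11  11
  6   1   2  13  24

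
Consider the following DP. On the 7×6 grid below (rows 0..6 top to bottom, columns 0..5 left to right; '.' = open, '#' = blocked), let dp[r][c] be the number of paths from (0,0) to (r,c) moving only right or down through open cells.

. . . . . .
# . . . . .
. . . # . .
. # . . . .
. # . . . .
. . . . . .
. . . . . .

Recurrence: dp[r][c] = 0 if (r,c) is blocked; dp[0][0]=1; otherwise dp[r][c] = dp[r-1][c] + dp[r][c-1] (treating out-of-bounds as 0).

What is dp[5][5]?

r\c   0   1   2   3   4   5
  0   1   1   1   1   1   1
  1   0   1   2   3   4   5
  2   0   1   3   0   4   9
  3   0   0   3   3   7  16
  4   0   0   3   6  13  29
  5   0   0   3   9  22  51
  6   0   0   3  12  34  85

51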